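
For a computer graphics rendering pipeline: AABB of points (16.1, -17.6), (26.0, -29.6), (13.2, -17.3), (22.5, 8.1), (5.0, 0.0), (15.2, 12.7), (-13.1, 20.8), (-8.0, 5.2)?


x range: [-13.1, 26]
y range: [-29.6, 20.8]
Bounding box: (-13.1,-29.6) to (26,20.8)

(-13.1,-29.6) to (26,20.8)


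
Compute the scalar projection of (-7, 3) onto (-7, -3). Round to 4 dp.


u.v = 40, |v| = sqrt(58) = 7.6158
Scalar projection = u.v / |v| = 40 / sqrt(58) = 5.2523

5.2523


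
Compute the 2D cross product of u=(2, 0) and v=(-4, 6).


u x v = u_x*v_y - u_y*v_x = 2*6 - 0*(-4)
= 12 - 0 = 12

12


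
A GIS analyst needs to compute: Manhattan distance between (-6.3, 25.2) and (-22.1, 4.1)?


|(-6.3)-(-22.1)| + |25.2-4.1| = 15.8 + 21.1 = 36.9

36.9


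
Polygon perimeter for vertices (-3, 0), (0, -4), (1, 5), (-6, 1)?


Sides: (-3, 0)->(0, -4): sqrt(25) = 5, (0, -4)->(1, 5): sqrt(82) = 9.055385, (1, 5)->(-6, 1): sqrt(65) = 8.062258, (-6, 1)->(-3, 0): sqrt(10) = 3.162278
Sum = 25.279921
Perimeter = 25.2799

25.2799


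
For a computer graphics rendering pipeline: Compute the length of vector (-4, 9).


|u| = sqrt((-4)^2 + 9^2) = sqrt(97) = 9.8489

9.8489


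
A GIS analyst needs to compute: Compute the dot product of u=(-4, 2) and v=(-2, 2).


u . v = u_x*v_x + u_y*v_y = (-4)*(-2) + 2*2
= 8 + 4 = 12

12


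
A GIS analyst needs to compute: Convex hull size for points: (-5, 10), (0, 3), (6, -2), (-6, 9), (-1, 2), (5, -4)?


Convex hull vertices (CCW): (-6, 9), (-1, 2), (5, -4), (6, -2), (-5, 10)
Count = 5

5


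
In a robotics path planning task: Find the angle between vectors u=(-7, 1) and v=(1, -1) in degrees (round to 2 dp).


u.v = -8, |u| = sqrt(50) = 7.0711, |v| = sqrt(2) = 1.4142
cos(theta) = u.v/(|u||v|) = -8/sqrt(100) = -0.8
theta = acos(-0.8) = 143.13 degrees

143.13 degrees


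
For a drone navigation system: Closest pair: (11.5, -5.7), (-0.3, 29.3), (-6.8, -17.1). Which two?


d(P0,P1) = 36.9356, d(P0,P2) = 21.5604, d(P1,P2) = 46.8531
Closest: P0 and P2

Closest pair: (11.5, -5.7) and (-6.8, -17.1), distance = 21.5604


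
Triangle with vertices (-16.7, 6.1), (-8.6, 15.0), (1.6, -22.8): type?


Side lengths squared: AB^2=144.82, BC^2=1532.88, CA^2=1170.1
Sorted: [144.82, 1170.1, 1532.88]
By sides: Scalene, By angles: Obtuse

Scalene, Obtuse


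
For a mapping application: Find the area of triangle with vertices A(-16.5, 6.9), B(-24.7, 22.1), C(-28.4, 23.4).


Area = |x_A(y_B-y_C) + x_B(y_C-y_A) + x_C(y_A-y_B)|/2
= |21.45 + (-407.55) + 431.68|/2
= 45.58/2 = 22.79

22.79


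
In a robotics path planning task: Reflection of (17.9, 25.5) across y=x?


Reflection over y=x: (x,y) -> (y,x)
(17.9, 25.5) -> (25.5, 17.9)

(25.5, 17.9)


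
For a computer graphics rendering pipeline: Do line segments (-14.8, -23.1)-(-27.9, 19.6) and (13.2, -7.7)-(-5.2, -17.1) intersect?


Cross products: d1=20.16, d2=-888.66, d3=-1397.34, d4=-488.52
d1*d2 < 0 and d3*d4 < 0? no

No, they don't intersect


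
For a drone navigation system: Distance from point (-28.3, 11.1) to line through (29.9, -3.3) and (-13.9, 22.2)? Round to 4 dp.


|cross product| = 853.38
|line direction| = sqrt(2568.69) = 50.6822
Distance = 853.38/sqrt(2568.69) = 16.8378

16.8378


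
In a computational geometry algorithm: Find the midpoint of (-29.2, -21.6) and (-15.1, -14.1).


M = (((-29.2)+(-15.1))/2, ((-21.6)+(-14.1))/2)
= (-22.15, -17.85)

(-22.15, -17.85)


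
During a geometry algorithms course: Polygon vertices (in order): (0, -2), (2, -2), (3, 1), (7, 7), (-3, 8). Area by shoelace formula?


Shoelace sum: (0*(-2) - 2*(-2)) + (2*1 - 3*(-2)) + (3*7 - 7*1) + (7*8 - (-3)*7) + ((-3)*(-2) - 0*8)
= 109
Area = |109|/2 = 54.5

54.5


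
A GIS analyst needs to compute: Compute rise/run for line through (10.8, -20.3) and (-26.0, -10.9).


slope = (y2-y1)/(x2-x1) = ((-10.9)-(-20.3))/((-26)-10.8) = 9.4/(-36.8) = -0.2554

-0.2554


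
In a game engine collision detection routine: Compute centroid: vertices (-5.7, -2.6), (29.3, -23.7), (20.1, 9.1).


Centroid = ((x_A+x_B+x_C)/3, (y_A+y_B+y_C)/3)
= (((-5.7)+29.3+20.1)/3, ((-2.6)+(-23.7)+9.1)/3)
= (14.5667, -5.7333)

(14.5667, -5.7333)


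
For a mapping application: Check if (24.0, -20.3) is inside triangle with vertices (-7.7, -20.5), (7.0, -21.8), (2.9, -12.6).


Cross products: AB x AP = 44.15, BC x BP = -162.55, CA x CP = 248.31
All same sign? no

No, outside


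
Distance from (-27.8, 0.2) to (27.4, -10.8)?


dx=55.2, dy=-11
d^2 = 55.2^2 + (-11)^2 = 3168.04
d = sqrt(3168.04) = 56.2853

56.2853


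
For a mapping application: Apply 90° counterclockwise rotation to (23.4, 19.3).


90° CCW: (x,y) -> (-y, x)
(23.4,19.3) -> (-19.3, 23.4)

(-19.3, 23.4)


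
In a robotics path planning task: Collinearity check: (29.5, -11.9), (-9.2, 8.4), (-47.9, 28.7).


Cross product: ((-9.2)-29.5)*(28.7-(-11.9)) - (8.4-(-11.9))*((-47.9)-29.5)
= 0

Yes, collinear


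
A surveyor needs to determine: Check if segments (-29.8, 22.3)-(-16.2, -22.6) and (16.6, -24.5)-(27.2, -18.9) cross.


Cross products: d1=755.92, d2=203.82, d3=1446.88, d4=1998.98
d1*d2 < 0 and d3*d4 < 0? no

No, they don't intersect


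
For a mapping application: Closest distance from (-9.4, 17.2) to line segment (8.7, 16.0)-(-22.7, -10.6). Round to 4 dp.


Project P onto AB: t = 0.3167 (clamped to [0,1])
Closest point on segment: (-1.2459, 7.5745)
Distance: 12.6151

12.6151


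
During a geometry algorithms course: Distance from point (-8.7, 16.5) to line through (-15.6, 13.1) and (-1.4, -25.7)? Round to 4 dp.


|cross product| = 316
|line direction| = sqrt(1707.08) = 41.3168
Distance = 316/sqrt(1707.08) = 7.6482

7.6482


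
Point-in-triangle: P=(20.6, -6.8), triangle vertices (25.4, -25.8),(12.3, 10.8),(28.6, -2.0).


Cross products: AB x AP = -73.22, BC x BP = -180.64, CA x CP = -175.04
All same sign? yes

Yes, inside


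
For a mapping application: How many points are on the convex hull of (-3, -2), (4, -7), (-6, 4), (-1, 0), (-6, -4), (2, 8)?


Convex hull vertices (CCW): (-6, -4), (4, -7), (2, 8), (-6, 4)
Count = 4

4


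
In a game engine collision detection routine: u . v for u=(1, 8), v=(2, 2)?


u . v = u_x*v_x + u_y*v_y = 1*2 + 8*2
= 2 + 16 = 18

18


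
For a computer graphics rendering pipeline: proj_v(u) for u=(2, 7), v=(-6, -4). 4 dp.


u.v = -40, |v| = sqrt(52) = 7.2111
Scalar projection = u.v / |v| = -40 / sqrt(52) = -5.547

-5.547


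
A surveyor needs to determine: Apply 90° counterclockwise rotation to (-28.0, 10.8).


90° CCW: (x,y) -> (-y, x)
(-28,10.8) -> (-10.8, -28)

(-10.8, -28)


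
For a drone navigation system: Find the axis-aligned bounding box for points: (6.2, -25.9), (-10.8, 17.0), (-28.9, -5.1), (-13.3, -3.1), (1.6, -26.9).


x range: [-28.9, 6.2]
y range: [-26.9, 17]
Bounding box: (-28.9,-26.9) to (6.2,17)

(-28.9,-26.9) to (6.2,17)


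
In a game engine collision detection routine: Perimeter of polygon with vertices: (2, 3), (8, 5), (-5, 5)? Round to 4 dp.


Sides: (2, 3)->(8, 5): sqrt(40) = 6.324555, (8, 5)->(-5, 5): sqrt(169) = 13, (-5, 5)->(2, 3): sqrt(53) = 7.28011
Sum = 26.604665
Perimeter = 26.6047

26.6047


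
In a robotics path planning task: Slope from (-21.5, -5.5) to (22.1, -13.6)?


slope = (y2-y1)/(x2-x1) = ((-13.6)-(-5.5))/(22.1-(-21.5)) = (-8.1)/43.6 = -0.1858

-0.1858


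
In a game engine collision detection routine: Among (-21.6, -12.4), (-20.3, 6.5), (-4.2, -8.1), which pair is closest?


d(P0,P1) = 18.9447, d(P0,P2) = 17.9234, d(P1,P2) = 21.7341
Closest: P0 and P2

Closest pair: (-21.6, -12.4) and (-4.2, -8.1), distance = 17.9234


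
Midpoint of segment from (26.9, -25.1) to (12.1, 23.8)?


M = ((26.9+12.1)/2, ((-25.1)+23.8)/2)
= (19.5, -0.65)

(19.5, -0.65)


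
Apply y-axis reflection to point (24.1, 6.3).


Reflection over y-axis: (x,y) -> (-x,y)
(24.1, 6.3) -> (-24.1, 6.3)

(-24.1, 6.3)


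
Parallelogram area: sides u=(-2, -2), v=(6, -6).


|u x v| = |(-2)*(-6) - (-2)*6|
= |12 - (-12)| = 24

24


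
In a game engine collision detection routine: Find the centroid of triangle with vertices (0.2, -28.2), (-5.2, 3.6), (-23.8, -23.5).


Centroid = ((x_A+x_B+x_C)/3, (y_A+y_B+y_C)/3)
= ((0.2+(-5.2)+(-23.8))/3, ((-28.2)+3.6+(-23.5))/3)
= (-9.6, -16.0333)

(-9.6, -16.0333)


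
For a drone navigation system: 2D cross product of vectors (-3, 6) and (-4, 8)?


u x v = u_x*v_y - u_y*v_x = (-3)*8 - 6*(-4)
= (-24) - (-24) = 0

0


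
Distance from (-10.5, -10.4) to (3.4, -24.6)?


dx=13.9, dy=-14.2
d^2 = 13.9^2 + (-14.2)^2 = 394.85
d = sqrt(394.85) = 19.8708

19.8708


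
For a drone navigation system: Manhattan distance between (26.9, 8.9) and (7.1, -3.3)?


|26.9-7.1| + |8.9-(-3.3)| = 19.8 + 12.2 = 32

32


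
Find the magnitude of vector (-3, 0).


|u| = sqrt((-3)^2 + 0^2) = sqrt(9) = 3

3


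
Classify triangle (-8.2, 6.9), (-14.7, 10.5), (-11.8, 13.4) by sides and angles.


Side lengths squared: AB^2=55.21, BC^2=16.82, CA^2=55.21
Sorted: [16.82, 55.21, 55.21]
By sides: Isosceles, By angles: Acute

Isosceles, Acute


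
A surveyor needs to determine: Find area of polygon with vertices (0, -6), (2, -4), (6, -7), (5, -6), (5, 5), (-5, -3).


Shoelace sum: (0*(-4) - 2*(-6)) + (2*(-7) - 6*(-4)) + (6*(-6) - 5*(-7)) + (5*5 - 5*(-6)) + (5*(-3) - (-5)*5) + ((-5)*(-6) - 0*(-3))
= 116
Area = |116|/2 = 58

58


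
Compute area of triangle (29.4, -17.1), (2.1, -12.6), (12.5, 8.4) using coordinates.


Area = |x_A(y_B-y_C) + x_B(y_C-y_A) + x_C(y_A-y_B)|/2
= |(-617.4) + 53.55 + (-56.25)|/2
= 620.1/2 = 310.05

310.05


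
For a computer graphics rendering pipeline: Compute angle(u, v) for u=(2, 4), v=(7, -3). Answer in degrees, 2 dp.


u.v = 2, |u| = sqrt(20) = 4.4721, |v| = sqrt(58) = 7.6158
cos(theta) = u.v/(|u||v|) = 2/sqrt(1160) = 0.058722
theta = acos(0.058722) = 86.63 degrees

86.63 degrees


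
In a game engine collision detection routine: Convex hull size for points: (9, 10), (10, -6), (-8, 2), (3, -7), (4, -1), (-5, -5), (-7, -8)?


Convex hull vertices (CCW): (-8, 2), (-7, -8), (3, -7), (10, -6), (9, 10)
Count = 5

5


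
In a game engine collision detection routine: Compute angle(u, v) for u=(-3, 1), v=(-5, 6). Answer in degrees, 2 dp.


u.v = 21, |u| = sqrt(10) = 3.1623, |v| = sqrt(61) = 7.8102
cos(theta) = u.v/(|u||v|) = 21/sqrt(610) = 0.850265
theta = acos(0.850265) = 31.76 degrees

31.76 degrees


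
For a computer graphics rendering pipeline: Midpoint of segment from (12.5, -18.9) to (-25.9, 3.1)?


M = ((12.5+(-25.9))/2, ((-18.9)+3.1)/2)
= (-6.7, -7.9)

(-6.7, -7.9)


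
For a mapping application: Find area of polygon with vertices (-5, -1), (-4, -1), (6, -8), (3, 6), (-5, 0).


Shoelace sum: ((-5)*(-1) - (-4)*(-1)) + ((-4)*(-8) - 6*(-1)) + (6*6 - 3*(-8)) + (3*0 - (-5)*6) + ((-5)*(-1) - (-5)*0)
= 134
Area = |134|/2 = 67

67


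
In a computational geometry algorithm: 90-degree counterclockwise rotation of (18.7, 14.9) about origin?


90° CCW: (x,y) -> (-y, x)
(18.7,14.9) -> (-14.9, 18.7)

(-14.9, 18.7)


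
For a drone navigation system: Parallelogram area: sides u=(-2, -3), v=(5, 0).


|u x v| = |(-2)*0 - (-3)*5|
= |0 - (-15)| = 15

15


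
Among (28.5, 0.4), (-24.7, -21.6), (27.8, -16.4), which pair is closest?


d(P0,P1) = 57.5694, d(P0,P2) = 16.8146, d(P1,P2) = 52.7569
Closest: P0 and P2

Closest pair: (28.5, 0.4) and (27.8, -16.4), distance = 16.8146


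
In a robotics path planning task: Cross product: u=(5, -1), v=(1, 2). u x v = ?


u x v = u_x*v_y - u_y*v_x = 5*2 - (-1)*1
= 10 - (-1) = 11

11


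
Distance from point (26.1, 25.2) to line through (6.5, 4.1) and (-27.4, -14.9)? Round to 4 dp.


|cross product| = 342.89
|line direction| = sqrt(1510.21) = 38.8614
Distance = 342.89/sqrt(1510.21) = 8.8234

8.8234


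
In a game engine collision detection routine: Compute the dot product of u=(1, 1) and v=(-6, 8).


u . v = u_x*v_x + u_y*v_y = 1*(-6) + 1*8
= (-6) + 8 = 2

2


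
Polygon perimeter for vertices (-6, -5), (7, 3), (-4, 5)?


Sides: (-6, -5)->(7, 3): sqrt(233) = 15.264338, (7, 3)->(-4, 5): sqrt(125) = 11.18034, (-4, 5)->(-6, -5): sqrt(104) = 10.198039
Sum = 36.642717
Perimeter = 36.6427

36.6427


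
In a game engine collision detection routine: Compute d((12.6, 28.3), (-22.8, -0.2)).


dx=-35.4, dy=-28.5
d^2 = (-35.4)^2 + (-28.5)^2 = 2065.41
d = sqrt(2065.41) = 45.4468

45.4468


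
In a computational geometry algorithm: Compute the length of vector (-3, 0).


|u| = sqrt((-3)^2 + 0^2) = sqrt(9) = 3

3


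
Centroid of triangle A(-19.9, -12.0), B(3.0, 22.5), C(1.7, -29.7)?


Centroid = ((x_A+x_B+x_C)/3, (y_A+y_B+y_C)/3)
= (((-19.9)+3+1.7)/3, ((-12)+22.5+(-29.7))/3)
= (-5.0667, -6.4)

(-5.0667, -6.4)


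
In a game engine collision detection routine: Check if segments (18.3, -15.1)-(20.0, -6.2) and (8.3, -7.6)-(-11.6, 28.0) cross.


Cross products: d1=-206.75, d2=-444.38, d3=101.75, d4=339.38
d1*d2 < 0 and d3*d4 < 0? no

No, they don't intersect


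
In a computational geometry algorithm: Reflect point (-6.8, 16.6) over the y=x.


Reflection over y=x: (x,y) -> (y,x)
(-6.8, 16.6) -> (16.6, -6.8)

(16.6, -6.8)


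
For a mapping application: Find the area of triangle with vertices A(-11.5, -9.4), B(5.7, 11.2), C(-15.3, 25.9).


Area = |x_A(y_B-y_C) + x_B(y_C-y_A) + x_C(y_A-y_B)|/2
= |169.05 + 201.21 + 315.18|/2
= 685.44/2 = 342.72

342.72


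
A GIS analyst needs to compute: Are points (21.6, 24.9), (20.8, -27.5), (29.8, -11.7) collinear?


Cross product: (20.8-21.6)*((-11.7)-24.9) - ((-27.5)-24.9)*(29.8-21.6)
= 458.96

No, not collinear


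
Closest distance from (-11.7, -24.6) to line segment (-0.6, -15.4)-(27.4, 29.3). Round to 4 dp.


Project P onto AB: t = 0 (clamped to [0,1])
Closest point on segment: (-0.6, -15.4)
Distance: 14.417

14.417


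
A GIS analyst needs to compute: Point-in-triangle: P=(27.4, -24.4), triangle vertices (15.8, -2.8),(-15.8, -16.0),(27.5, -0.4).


Cross products: AB x AP = 835.68, BC x BP = -1037.64, CA x CP = 280.56
All same sign? no

No, outside


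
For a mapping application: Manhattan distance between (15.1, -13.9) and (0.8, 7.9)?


|15.1-0.8| + |(-13.9)-7.9| = 14.3 + 21.8 = 36.1

36.1


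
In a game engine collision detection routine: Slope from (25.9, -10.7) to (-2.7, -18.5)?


slope = (y2-y1)/(x2-x1) = ((-18.5)-(-10.7))/((-2.7)-25.9) = (-7.8)/(-28.6) = 0.2727

0.2727


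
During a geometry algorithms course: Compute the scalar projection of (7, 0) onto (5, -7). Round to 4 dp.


u.v = 35, |v| = sqrt(74) = 8.6023
Scalar projection = u.v / |v| = 35 / sqrt(74) = 4.0687

4.0687


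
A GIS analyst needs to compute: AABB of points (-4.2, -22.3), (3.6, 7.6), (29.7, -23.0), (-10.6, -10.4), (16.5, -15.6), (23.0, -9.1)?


x range: [-10.6, 29.7]
y range: [-23, 7.6]
Bounding box: (-10.6,-23) to (29.7,7.6)

(-10.6,-23) to (29.7,7.6)


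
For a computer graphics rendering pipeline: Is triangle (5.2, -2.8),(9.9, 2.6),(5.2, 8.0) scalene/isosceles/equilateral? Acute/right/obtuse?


Side lengths squared: AB^2=51.25, BC^2=51.25, CA^2=116.64
Sorted: [51.25, 51.25, 116.64]
By sides: Isosceles, By angles: Obtuse

Isosceles, Obtuse


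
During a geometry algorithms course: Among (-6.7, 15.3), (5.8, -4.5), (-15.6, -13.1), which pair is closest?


d(P0,P1) = 23.4156, d(P0,P2) = 29.7619, d(P1,P2) = 23.0634
Closest: P1 and P2

Closest pair: (5.8, -4.5) and (-15.6, -13.1), distance = 23.0634


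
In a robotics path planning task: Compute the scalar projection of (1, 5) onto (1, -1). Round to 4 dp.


u.v = -4, |v| = sqrt(2) = 1.4142
Scalar projection = u.v / |v| = -4 / sqrt(2) = -2.8284

-2.8284


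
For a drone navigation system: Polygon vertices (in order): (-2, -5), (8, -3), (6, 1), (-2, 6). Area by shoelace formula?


Shoelace sum: ((-2)*(-3) - 8*(-5)) + (8*1 - 6*(-3)) + (6*6 - (-2)*1) + ((-2)*(-5) - (-2)*6)
= 132
Area = |132|/2 = 66

66


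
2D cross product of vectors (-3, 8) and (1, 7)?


u x v = u_x*v_y - u_y*v_x = (-3)*7 - 8*1
= (-21) - 8 = -29

-29


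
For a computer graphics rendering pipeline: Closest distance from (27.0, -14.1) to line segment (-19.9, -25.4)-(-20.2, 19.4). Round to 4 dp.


Project P onto AB: t = 0.2452 (clamped to [0,1])
Closest point on segment: (-19.9736, -14.4146)
Distance: 46.9746

46.9746


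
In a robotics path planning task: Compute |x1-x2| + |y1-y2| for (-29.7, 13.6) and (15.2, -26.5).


|(-29.7)-15.2| + |13.6-(-26.5)| = 44.9 + 40.1 = 85

85


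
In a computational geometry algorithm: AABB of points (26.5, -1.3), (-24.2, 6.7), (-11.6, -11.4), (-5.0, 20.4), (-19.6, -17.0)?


x range: [-24.2, 26.5]
y range: [-17, 20.4]
Bounding box: (-24.2,-17) to (26.5,20.4)

(-24.2,-17) to (26.5,20.4)


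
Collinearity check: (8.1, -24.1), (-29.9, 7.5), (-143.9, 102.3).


Cross product: ((-29.9)-8.1)*(102.3-(-24.1)) - (7.5-(-24.1))*((-143.9)-8.1)
= 0

Yes, collinear


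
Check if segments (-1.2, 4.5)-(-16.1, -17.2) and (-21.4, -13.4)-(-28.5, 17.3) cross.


Cross products: d1=-747.23, d2=-135.73, d3=-171.63, d4=-783.13
d1*d2 < 0 and d3*d4 < 0? no

No, they don't intersect


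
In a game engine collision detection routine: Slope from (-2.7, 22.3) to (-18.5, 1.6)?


slope = (y2-y1)/(x2-x1) = (1.6-22.3)/((-18.5)-(-2.7)) = (-20.7)/(-15.8) = 1.3101

1.3101


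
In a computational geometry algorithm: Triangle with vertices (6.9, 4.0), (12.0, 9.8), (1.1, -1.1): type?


Side lengths squared: AB^2=59.65, BC^2=237.62, CA^2=59.65
Sorted: [59.65, 59.65, 237.62]
By sides: Isosceles, By angles: Obtuse

Isosceles, Obtuse


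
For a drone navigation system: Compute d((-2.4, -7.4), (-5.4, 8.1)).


dx=-3, dy=15.5
d^2 = (-3)^2 + 15.5^2 = 249.25
d = sqrt(249.25) = 15.7877

15.7877


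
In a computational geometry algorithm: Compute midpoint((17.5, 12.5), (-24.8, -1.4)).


M = ((17.5+(-24.8))/2, (12.5+(-1.4))/2)
= (-3.65, 5.55)

(-3.65, 5.55)


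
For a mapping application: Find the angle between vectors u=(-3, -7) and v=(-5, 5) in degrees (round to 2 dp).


u.v = -20, |u| = sqrt(58) = 7.6158, |v| = sqrt(50) = 7.0711
cos(theta) = u.v/(|u||v|) = -20/sqrt(2900) = -0.371391
theta = acos(-0.371391) = 111.8 degrees

111.8 degrees


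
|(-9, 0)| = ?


|u| = sqrt((-9)^2 + 0^2) = sqrt(81) = 9

9


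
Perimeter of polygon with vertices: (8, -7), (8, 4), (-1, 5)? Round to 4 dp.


Sides: (8, -7)->(8, 4): sqrt(121) = 11, (8, 4)->(-1, 5): sqrt(82) = 9.055385, (-1, 5)->(8, -7): sqrt(225) = 15
Sum = 35.055385
Perimeter = 35.0554

35.0554


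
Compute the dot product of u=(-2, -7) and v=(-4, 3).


u . v = u_x*v_x + u_y*v_y = (-2)*(-4) + (-7)*3
= 8 + (-21) = -13

-13


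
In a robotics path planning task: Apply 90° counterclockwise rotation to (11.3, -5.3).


90° CCW: (x,y) -> (-y, x)
(11.3,-5.3) -> (5.3, 11.3)

(5.3, 11.3)


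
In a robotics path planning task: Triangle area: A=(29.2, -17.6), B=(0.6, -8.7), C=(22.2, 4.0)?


Area = |x_A(y_B-y_C) + x_B(y_C-y_A) + x_C(y_A-y_B)|/2
= |(-370.84) + 12.96 + (-197.58)|/2
= 555.46/2 = 277.73

277.73


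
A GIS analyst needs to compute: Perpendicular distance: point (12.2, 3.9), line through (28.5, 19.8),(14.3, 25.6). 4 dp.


|cross product| = 320.32
|line direction| = sqrt(235.28) = 15.3388
Distance = 320.32/sqrt(235.28) = 20.8829

20.8829


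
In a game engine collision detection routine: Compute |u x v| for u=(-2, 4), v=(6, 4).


|u x v| = |(-2)*4 - 4*6|
= |(-8) - 24| = 32

32


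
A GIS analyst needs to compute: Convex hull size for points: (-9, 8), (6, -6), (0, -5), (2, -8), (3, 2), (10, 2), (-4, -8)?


Convex hull vertices (CCW): (-9, 8), (-4, -8), (2, -8), (6, -6), (10, 2)
Count = 5

5


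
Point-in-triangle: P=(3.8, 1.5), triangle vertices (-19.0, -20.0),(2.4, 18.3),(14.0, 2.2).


Cross products: AB x AP = -413.14, BC x BP = -172.34, CA x CP = -203.34
All same sign? yes

Yes, inside


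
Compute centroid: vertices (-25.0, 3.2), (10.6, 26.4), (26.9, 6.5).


Centroid = ((x_A+x_B+x_C)/3, (y_A+y_B+y_C)/3)
= (((-25)+10.6+26.9)/3, (3.2+26.4+6.5)/3)
= (4.1667, 12.0333)

(4.1667, 12.0333)


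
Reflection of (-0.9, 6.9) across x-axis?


Reflection over x-axis: (x,y) -> (x,-y)
(-0.9, 6.9) -> (-0.9, -6.9)

(-0.9, -6.9)


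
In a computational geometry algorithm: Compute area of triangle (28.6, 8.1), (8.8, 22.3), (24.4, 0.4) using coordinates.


Area = |x_A(y_B-y_C) + x_B(y_C-y_A) + x_C(y_A-y_B)|/2
= |626.34 + (-67.76) + (-346.48)|/2
= 212.1/2 = 106.05

106.05


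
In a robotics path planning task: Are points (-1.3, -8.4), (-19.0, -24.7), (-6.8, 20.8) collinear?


Cross product: ((-19)-(-1.3))*(20.8-(-8.4)) - ((-24.7)-(-8.4))*((-6.8)-(-1.3))
= -606.49

No, not collinear


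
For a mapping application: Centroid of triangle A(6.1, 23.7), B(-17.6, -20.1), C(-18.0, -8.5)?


Centroid = ((x_A+x_B+x_C)/3, (y_A+y_B+y_C)/3)
= ((6.1+(-17.6)+(-18))/3, (23.7+(-20.1)+(-8.5))/3)
= (-9.8333, -1.6333)

(-9.8333, -1.6333)


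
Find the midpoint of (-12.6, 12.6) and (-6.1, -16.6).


M = (((-12.6)+(-6.1))/2, (12.6+(-16.6))/2)
= (-9.35, -2)

(-9.35, -2)


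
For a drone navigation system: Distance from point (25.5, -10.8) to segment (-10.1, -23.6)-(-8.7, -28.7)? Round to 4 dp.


Project P onto AB: t = 0 (clamped to [0,1])
Closest point on segment: (-10.1, -23.6)
Distance: 37.8312

37.8312


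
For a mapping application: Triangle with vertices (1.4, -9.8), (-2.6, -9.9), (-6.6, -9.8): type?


Side lengths squared: AB^2=16.01, BC^2=16.01, CA^2=64
Sorted: [16.01, 16.01, 64]
By sides: Isosceles, By angles: Obtuse

Isosceles, Obtuse


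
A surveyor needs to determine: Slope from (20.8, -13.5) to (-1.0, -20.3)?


slope = (y2-y1)/(x2-x1) = ((-20.3)-(-13.5))/((-1)-20.8) = (-6.8)/(-21.8) = 0.3119

0.3119


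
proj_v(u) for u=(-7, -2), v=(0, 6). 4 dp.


u.v = -12, |v| = sqrt(36) = 6
Scalar projection = u.v / |v| = -12 / sqrt(36) = -2

-2


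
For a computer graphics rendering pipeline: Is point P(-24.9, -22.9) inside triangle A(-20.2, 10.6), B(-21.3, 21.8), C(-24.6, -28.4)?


Cross products: AB x AP = 89.49, BC x BP = -33.21, CA x CP = 35.9
All same sign? no

No, outside


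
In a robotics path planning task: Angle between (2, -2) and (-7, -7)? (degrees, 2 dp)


u.v = 0, |u| = sqrt(8) = 2.8284, |v| = sqrt(98) = 9.8995
cos(theta) = u.v/(|u||v|) = 0/sqrt(784) = 0
theta = acos(0) = 90 degrees

90 degrees


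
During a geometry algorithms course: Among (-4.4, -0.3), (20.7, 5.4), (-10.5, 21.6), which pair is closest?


d(P0,P1) = 25.7391, d(P0,P2) = 22.7337, d(P1,P2) = 35.1551
Closest: P0 and P2

Closest pair: (-4.4, -0.3) and (-10.5, 21.6), distance = 22.7337


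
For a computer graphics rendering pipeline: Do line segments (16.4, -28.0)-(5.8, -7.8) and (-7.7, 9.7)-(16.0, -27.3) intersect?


Cross products: d1=-1.79, d2=84.75, d3=87.2, d4=0.66
d1*d2 < 0 and d3*d4 < 0? no

No, they don't intersect


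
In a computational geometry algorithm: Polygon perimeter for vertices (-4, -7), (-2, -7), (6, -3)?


Sides: (-4, -7)->(-2, -7): sqrt(4) = 2, (-2, -7)->(6, -3): sqrt(80) = 8.944272, (6, -3)->(-4, -7): sqrt(116) = 10.77033
Sum = 21.714602
Perimeter = 21.7146

21.7146


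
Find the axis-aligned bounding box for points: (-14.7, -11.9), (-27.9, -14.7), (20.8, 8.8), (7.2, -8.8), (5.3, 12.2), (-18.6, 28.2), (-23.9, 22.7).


x range: [-27.9, 20.8]
y range: [-14.7, 28.2]
Bounding box: (-27.9,-14.7) to (20.8,28.2)

(-27.9,-14.7) to (20.8,28.2)


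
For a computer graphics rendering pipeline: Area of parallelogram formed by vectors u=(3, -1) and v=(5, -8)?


|u x v| = |3*(-8) - (-1)*5|
= |(-24) - (-5)| = 19

19


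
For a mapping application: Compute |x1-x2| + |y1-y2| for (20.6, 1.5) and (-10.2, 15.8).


|20.6-(-10.2)| + |1.5-15.8| = 30.8 + 14.3 = 45.1

45.1


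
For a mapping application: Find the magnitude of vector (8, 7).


|u| = sqrt(8^2 + 7^2) = sqrt(113) = 10.6301

10.6301


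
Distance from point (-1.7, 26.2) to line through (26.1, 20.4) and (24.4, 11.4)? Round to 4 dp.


|cross product| = 260.06
|line direction| = sqrt(83.89) = 9.1591
Distance = 260.06/sqrt(83.89) = 28.3935

28.3935


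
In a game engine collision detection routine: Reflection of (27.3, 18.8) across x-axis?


Reflection over x-axis: (x,y) -> (x,-y)
(27.3, 18.8) -> (27.3, -18.8)

(27.3, -18.8)


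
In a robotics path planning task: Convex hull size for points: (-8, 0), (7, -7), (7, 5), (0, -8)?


Convex hull vertices (CCW): (-8, 0), (0, -8), (7, -7), (7, 5)
Count = 4

4


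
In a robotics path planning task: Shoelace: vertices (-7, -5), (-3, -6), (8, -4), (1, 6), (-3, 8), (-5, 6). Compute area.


Shoelace sum: ((-7)*(-6) - (-3)*(-5)) + ((-3)*(-4) - 8*(-6)) + (8*6 - 1*(-4)) + (1*8 - (-3)*6) + ((-3)*6 - (-5)*8) + ((-5)*(-5) - (-7)*6)
= 254
Area = |254|/2 = 127

127


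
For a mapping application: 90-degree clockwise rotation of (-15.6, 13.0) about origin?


90° CW: (x,y) -> (y, -x)
(-15.6,13) -> (13, 15.6)

(13, 15.6)


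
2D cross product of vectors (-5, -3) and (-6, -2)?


u x v = u_x*v_y - u_y*v_x = (-5)*(-2) - (-3)*(-6)
= 10 - 18 = -8

-8


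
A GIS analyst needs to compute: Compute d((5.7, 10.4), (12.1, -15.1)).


dx=6.4, dy=-25.5
d^2 = 6.4^2 + (-25.5)^2 = 691.21
d = sqrt(691.21) = 26.2909

26.2909


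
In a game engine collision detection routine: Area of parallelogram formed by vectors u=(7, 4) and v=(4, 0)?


|u x v| = |7*0 - 4*4|
= |0 - 16| = 16

16


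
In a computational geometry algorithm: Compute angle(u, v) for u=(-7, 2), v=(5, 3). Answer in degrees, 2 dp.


u.v = -29, |u| = sqrt(53) = 7.2801, |v| = sqrt(34) = 5.831
cos(theta) = u.v/(|u||v|) = -29/sqrt(1802) = -0.683157
theta = acos(-0.683157) = 133.09 degrees

133.09 degrees


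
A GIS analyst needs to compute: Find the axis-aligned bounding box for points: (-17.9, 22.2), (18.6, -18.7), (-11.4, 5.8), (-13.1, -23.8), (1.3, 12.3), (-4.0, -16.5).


x range: [-17.9, 18.6]
y range: [-23.8, 22.2]
Bounding box: (-17.9,-23.8) to (18.6,22.2)

(-17.9,-23.8) to (18.6,22.2)


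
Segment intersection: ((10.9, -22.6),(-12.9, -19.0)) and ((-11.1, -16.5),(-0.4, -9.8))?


Cross products: d1=-212.67, d2=-14.69, d3=-65.98, d4=-263.96
d1*d2 < 0 and d3*d4 < 0? no

No, they don't intersect


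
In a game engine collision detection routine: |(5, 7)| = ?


|u| = sqrt(5^2 + 7^2) = sqrt(74) = 8.6023

8.6023


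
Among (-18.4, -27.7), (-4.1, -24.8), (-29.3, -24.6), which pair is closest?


d(P0,P1) = 14.5911, d(P0,P2) = 11.3323, d(P1,P2) = 25.2008
Closest: P0 and P2

Closest pair: (-18.4, -27.7) and (-29.3, -24.6), distance = 11.3323


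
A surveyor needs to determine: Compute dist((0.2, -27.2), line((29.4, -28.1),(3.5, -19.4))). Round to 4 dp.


|cross product| = 230.73
|line direction| = sqrt(746.5) = 27.3222
Distance = 230.73/sqrt(746.5) = 8.4448

8.4448


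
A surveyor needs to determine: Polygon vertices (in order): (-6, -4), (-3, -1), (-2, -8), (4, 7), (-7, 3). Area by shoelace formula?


Shoelace sum: ((-6)*(-1) - (-3)*(-4)) + ((-3)*(-8) - (-2)*(-1)) + ((-2)*7 - 4*(-8)) + (4*3 - (-7)*7) + ((-7)*(-4) - (-6)*3)
= 141
Area = |141|/2 = 70.5

70.5


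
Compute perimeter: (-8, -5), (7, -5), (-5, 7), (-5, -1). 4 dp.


Sides: (-8, -5)->(7, -5): sqrt(225) = 15, (7, -5)->(-5, 7): sqrt(288) = 16.970563, (-5, 7)->(-5, -1): sqrt(64) = 8, (-5, -1)->(-8, -5): sqrt(25) = 5
Sum = 44.970563
Perimeter = 44.9706

44.9706


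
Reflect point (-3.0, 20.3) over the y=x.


Reflection over y=x: (x,y) -> (y,x)
(-3, 20.3) -> (20.3, -3)

(20.3, -3)


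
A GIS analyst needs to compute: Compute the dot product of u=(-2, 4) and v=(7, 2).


u . v = u_x*v_x + u_y*v_y = (-2)*7 + 4*2
= (-14) + 8 = -6

-6


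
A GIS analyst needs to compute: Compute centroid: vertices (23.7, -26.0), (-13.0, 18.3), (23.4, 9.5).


Centroid = ((x_A+x_B+x_C)/3, (y_A+y_B+y_C)/3)
= ((23.7+(-13)+23.4)/3, ((-26)+18.3+9.5)/3)
= (11.3667, 0.6)

(11.3667, 0.6)


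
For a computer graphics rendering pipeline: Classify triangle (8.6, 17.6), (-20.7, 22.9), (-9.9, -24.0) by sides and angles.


Side lengths squared: AB^2=886.58, BC^2=2316.25, CA^2=2072.81
Sorted: [886.58, 2072.81, 2316.25]
By sides: Scalene, By angles: Acute

Scalene, Acute


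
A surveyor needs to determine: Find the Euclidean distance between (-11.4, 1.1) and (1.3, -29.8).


dx=12.7, dy=-30.9
d^2 = 12.7^2 + (-30.9)^2 = 1116.1
d = sqrt(1116.1) = 33.4081

33.4081


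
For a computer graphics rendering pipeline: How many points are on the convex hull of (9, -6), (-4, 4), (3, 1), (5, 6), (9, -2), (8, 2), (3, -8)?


Convex hull vertices (CCW): (-4, 4), (3, -8), (9, -6), (9, -2), (8, 2), (5, 6)
Count = 6

6


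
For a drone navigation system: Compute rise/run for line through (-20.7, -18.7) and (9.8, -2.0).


slope = (y2-y1)/(x2-x1) = ((-2)-(-18.7))/(9.8-(-20.7)) = 16.7/30.5 = 0.5475

0.5475


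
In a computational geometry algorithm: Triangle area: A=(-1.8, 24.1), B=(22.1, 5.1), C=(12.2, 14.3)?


Area = |x_A(y_B-y_C) + x_B(y_C-y_A) + x_C(y_A-y_B)|/2
= |16.56 + (-216.58) + 231.8|/2
= 31.78/2 = 15.89

15.89


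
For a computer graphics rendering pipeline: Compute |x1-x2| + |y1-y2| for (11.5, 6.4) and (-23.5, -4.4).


|11.5-(-23.5)| + |6.4-(-4.4)| = 35 + 10.8 = 45.8

45.8


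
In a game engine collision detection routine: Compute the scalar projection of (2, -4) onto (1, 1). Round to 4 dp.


u.v = -2, |v| = sqrt(2) = 1.4142
Scalar projection = u.v / |v| = -2 / sqrt(2) = -1.4142

-1.4142


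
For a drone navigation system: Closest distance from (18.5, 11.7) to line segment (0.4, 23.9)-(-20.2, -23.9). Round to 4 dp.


Project P onto AB: t = 0.0776 (clamped to [0,1])
Closest point on segment: (-1.1991, 20.1896)
Distance: 21.4505

21.4505


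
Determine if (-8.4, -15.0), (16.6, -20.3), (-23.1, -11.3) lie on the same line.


Cross product: (16.6-(-8.4))*((-11.3)-(-15)) - ((-20.3)-(-15))*((-23.1)-(-8.4))
= 14.59

No, not collinear


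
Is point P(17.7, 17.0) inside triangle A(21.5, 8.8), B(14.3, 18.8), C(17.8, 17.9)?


Cross products: AB x AP = -21.04, BC x BP = -3.24, CA x CP = -4.24
All same sign? yes

Yes, inside


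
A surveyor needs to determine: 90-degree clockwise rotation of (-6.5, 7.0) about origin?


90° CW: (x,y) -> (y, -x)
(-6.5,7) -> (7, 6.5)

(7, 6.5)


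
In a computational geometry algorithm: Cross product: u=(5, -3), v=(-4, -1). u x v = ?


u x v = u_x*v_y - u_y*v_x = 5*(-1) - (-3)*(-4)
= (-5) - 12 = -17

-17


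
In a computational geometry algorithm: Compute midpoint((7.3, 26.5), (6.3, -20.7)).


M = ((7.3+6.3)/2, (26.5+(-20.7))/2)
= (6.8, 2.9)

(6.8, 2.9)


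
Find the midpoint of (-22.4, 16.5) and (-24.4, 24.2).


M = (((-22.4)+(-24.4))/2, (16.5+24.2)/2)
= (-23.4, 20.35)

(-23.4, 20.35)


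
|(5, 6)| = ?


|u| = sqrt(5^2 + 6^2) = sqrt(61) = 7.8102

7.8102


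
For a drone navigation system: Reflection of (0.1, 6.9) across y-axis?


Reflection over y-axis: (x,y) -> (-x,y)
(0.1, 6.9) -> (-0.1, 6.9)

(-0.1, 6.9)


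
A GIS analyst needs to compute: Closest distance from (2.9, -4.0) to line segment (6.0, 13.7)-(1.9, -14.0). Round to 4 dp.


Project P onto AB: t = 0.6415 (clamped to [0,1])
Closest point on segment: (3.3699, -4.0695)
Distance: 0.475

0.475


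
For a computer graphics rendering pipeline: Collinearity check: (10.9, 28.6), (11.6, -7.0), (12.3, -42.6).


Cross product: (11.6-10.9)*((-42.6)-28.6) - ((-7)-28.6)*(12.3-10.9)
= 0

Yes, collinear


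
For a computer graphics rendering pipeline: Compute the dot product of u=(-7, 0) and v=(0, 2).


u . v = u_x*v_x + u_y*v_y = (-7)*0 + 0*2
= 0 + 0 = 0

0


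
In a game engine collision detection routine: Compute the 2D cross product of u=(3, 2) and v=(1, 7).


u x v = u_x*v_y - u_y*v_x = 3*7 - 2*1
= 21 - 2 = 19

19


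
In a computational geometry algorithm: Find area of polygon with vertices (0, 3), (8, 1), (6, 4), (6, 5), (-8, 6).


Shoelace sum: (0*1 - 8*3) + (8*4 - 6*1) + (6*5 - 6*4) + (6*6 - (-8)*5) + ((-8)*3 - 0*6)
= 60
Area = |60|/2 = 30

30


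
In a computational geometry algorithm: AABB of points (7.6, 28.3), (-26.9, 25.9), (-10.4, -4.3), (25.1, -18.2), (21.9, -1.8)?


x range: [-26.9, 25.1]
y range: [-18.2, 28.3]
Bounding box: (-26.9,-18.2) to (25.1,28.3)

(-26.9,-18.2) to (25.1,28.3)


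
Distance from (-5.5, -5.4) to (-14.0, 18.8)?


dx=-8.5, dy=24.2
d^2 = (-8.5)^2 + 24.2^2 = 657.89
d = sqrt(657.89) = 25.6494

25.6494


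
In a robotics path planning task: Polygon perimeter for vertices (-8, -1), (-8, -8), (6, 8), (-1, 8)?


Sides: (-8, -1)->(-8, -8): sqrt(49) = 7, (-8, -8)->(6, 8): sqrt(452) = 21.260292, (6, 8)->(-1, 8): sqrt(49) = 7, (-1, 8)->(-8, -1): sqrt(130) = 11.401754
Sum = 46.662046
Perimeter = 46.662

46.662


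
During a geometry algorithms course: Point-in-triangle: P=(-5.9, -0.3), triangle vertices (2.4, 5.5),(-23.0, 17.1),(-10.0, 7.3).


Cross products: AB x AP = 243.6, BC x BP = -58.62, CA x CP = -86.86
All same sign? no

No, outside


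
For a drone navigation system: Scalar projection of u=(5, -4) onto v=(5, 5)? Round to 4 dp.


u.v = 5, |v| = sqrt(50) = 7.0711
Scalar projection = u.v / |v| = 5 / sqrt(50) = 0.7071

0.7071


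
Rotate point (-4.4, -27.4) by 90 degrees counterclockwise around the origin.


90° CCW: (x,y) -> (-y, x)
(-4.4,-27.4) -> (27.4, -4.4)

(27.4, -4.4)


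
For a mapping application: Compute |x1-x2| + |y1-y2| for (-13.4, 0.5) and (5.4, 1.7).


|(-13.4)-5.4| + |0.5-1.7| = 18.8 + 1.2 = 20

20


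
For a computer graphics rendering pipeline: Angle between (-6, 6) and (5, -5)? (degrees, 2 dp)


u.v = -60, |u| = sqrt(72) = 8.4853, |v| = sqrt(50) = 7.0711
cos(theta) = u.v/(|u||v|) = -60/sqrt(3600) = -1
theta = acos(-1) = 180 degrees

180 degrees


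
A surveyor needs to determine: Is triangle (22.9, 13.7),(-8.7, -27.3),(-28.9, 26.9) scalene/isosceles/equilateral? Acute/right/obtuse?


Side lengths squared: AB^2=2679.56, BC^2=3345.68, CA^2=2857.48
Sorted: [2679.56, 2857.48, 3345.68]
By sides: Scalene, By angles: Acute

Scalene, Acute


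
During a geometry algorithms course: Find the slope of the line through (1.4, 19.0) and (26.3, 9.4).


slope = (y2-y1)/(x2-x1) = (9.4-19)/(26.3-1.4) = (-9.6)/24.9 = -0.3855

-0.3855


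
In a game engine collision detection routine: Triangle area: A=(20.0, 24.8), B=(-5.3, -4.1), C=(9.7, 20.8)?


Area = |x_A(y_B-y_C) + x_B(y_C-y_A) + x_C(y_A-y_B)|/2
= |(-498) + 21.2 + 280.33|/2
= 196.47/2 = 98.235

98.235


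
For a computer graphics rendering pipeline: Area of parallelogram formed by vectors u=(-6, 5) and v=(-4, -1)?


|u x v| = |(-6)*(-1) - 5*(-4)|
= |6 - (-20)| = 26

26


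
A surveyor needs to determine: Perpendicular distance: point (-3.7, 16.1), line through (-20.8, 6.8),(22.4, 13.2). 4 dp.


|cross product| = 292.32
|line direction| = sqrt(1907.2) = 43.6715
Distance = 292.32/sqrt(1907.2) = 6.6936

6.6936


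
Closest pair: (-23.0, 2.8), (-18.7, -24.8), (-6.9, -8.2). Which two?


d(P0,P1) = 27.933, d(P0,P2) = 19.499, d(P1,P2) = 20.3666
Closest: P0 and P2

Closest pair: (-23.0, 2.8) and (-6.9, -8.2), distance = 19.499


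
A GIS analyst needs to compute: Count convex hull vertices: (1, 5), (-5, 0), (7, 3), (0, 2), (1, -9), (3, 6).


Convex hull vertices (CCW): (-5, 0), (1, -9), (7, 3), (3, 6), (1, 5)
Count = 5

5


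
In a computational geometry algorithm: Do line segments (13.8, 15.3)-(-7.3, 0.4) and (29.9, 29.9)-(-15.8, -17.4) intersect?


Cross products: d1=-94.31, d2=-411.41, d3=-68.17, d4=248.93
d1*d2 < 0 and d3*d4 < 0? no

No, they don't intersect


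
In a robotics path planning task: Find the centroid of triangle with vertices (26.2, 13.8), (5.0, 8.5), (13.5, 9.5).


Centroid = ((x_A+x_B+x_C)/3, (y_A+y_B+y_C)/3)
= ((26.2+5+13.5)/3, (13.8+8.5+9.5)/3)
= (14.9, 10.6)

(14.9, 10.6)


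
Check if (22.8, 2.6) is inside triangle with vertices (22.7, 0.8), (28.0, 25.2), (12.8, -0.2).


Cross products: AB x AP = 7.1, BC x BP = 211.44, CA x CP = 17.72
All same sign? yes

Yes, inside


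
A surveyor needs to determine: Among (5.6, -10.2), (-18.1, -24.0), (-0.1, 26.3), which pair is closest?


d(P0,P1) = 27.425, d(P0,P2) = 36.9424, d(P1,P2) = 53.4237
Closest: P0 and P1

Closest pair: (5.6, -10.2) and (-18.1, -24.0), distance = 27.425


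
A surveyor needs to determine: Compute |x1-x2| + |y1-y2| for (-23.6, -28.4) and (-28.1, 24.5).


|(-23.6)-(-28.1)| + |(-28.4)-24.5| = 4.5 + 52.9 = 57.4

57.4


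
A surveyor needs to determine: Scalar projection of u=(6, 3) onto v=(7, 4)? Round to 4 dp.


u.v = 54, |v| = sqrt(65) = 8.0623
Scalar projection = u.v / |v| = 54 / sqrt(65) = 6.6979

6.6979


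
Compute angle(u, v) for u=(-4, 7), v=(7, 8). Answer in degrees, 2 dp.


u.v = 28, |u| = sqrt(65) = 8.0623, |v| = sqrt(113) = 10.6301
cos(theta) = u.v/(|u||v|) = 28/sqrt(7345) = 0.32671
theta = acos(0.32671) = 70.93 degrees

70.93 degrees


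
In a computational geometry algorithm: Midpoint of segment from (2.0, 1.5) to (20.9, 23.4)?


M = ((2+20.9)/2, (1.5+23.4)/2)
= (11.45, 12.45)

(11.45, 12.45)


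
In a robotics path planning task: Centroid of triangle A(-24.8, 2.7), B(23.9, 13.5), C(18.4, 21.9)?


Centroid = ((x_A+x_B+x_C)/3, (y_A+y_B+y_C)/3)
= (((-24.8)+23.9+18.4)/3, (2.7+13.5+21.9)/3)
= (5.8333, 12.7)

(5.8333, 12.7)


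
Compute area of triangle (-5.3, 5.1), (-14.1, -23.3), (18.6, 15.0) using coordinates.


Area = |x_A(y_B-y_C) + x_B(y_C-y_A) + x_C(y_A-y_B)|/2
= |202.99 + (-139.59) + 528.24|/2
= 591.64/2 = 295.82

295.82


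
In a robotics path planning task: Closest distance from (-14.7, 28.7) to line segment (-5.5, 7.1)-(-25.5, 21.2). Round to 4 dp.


Project P onto AB: t = 0.8159 (clamped to [0,1])
Closest point on segment: (-21.8177, 18.604)
Distance: 12.3528

12.3528


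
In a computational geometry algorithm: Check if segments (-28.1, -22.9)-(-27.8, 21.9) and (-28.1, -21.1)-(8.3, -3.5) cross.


Cross products: d1=-65.52, d2=1559.92, d3=0.54, d4=-1624.9
d1*d2 < 0 and d3*d4 < 0? yes

Yes, they intersect


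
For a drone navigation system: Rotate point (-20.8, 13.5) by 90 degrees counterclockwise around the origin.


90° CCW: (x,y) -> (-y, x)
(-20.8,13.5) -> (-13.5, -20.8)

(-13.5, -20.8)


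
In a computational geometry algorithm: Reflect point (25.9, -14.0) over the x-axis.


Reflection over x-axis: (x,y) -> (x,-y)
(25.9, -14) -> (25.9, 14)

(25.9, 14)


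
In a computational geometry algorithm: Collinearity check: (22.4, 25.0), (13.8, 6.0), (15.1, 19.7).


Cross product: (13.8-22.4)*(19.7-25) - (6-25)*(15.1-22.4)
= -93.12

No, not collinear


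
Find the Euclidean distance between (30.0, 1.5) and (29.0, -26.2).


dx=-1, dy=-27.7
d^2 = (-1)^2 + (-27.7)^2 = 768.29
d = sqrt(768.29) = 27.718

27.718


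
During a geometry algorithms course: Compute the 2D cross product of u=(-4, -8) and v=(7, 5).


u x v = u_x*v_y - u_y*v_x = (-4)*5 - (-8)*7
= (-20) - (-56) = 36

36


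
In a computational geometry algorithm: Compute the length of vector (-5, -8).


|u| = sqrt((-5)^2 + (-8)^2) = sqrt(89) = 9.434

9.434


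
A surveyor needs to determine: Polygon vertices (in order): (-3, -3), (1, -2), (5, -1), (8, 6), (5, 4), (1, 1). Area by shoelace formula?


Shoelace sum: ((-3)*(-2) - 1*(-3)) + (1*(-1) - 5*(-2)) + (5*6 - 8*(-1)) + (8*4 - 5*6) + (5*1 - 1*4) + (1*(-3) - (-3)*1)
= 59
Area = |59|/2 = 29.5

29.5


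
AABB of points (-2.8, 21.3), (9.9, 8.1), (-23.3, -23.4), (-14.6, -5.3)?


x range: [-23.3, 9.9]
y range: [-23.4, 21.3]
Bounding box: (-23.3,-23.4) to (9.9,21.3)

(-23.3,-23.4) to (9.9,21.3)
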